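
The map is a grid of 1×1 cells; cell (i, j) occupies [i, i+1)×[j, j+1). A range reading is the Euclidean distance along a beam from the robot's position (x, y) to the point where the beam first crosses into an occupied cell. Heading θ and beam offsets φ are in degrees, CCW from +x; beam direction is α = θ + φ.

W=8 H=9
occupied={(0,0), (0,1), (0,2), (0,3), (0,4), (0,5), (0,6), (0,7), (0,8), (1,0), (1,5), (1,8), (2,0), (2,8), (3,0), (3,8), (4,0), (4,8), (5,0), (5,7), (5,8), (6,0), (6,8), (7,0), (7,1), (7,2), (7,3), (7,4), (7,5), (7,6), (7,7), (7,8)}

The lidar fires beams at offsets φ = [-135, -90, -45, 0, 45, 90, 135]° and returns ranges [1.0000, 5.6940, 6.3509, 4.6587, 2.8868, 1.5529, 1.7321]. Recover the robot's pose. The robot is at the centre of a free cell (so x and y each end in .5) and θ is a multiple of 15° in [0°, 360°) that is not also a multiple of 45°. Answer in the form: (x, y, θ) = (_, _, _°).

(x, y, θ) = (2.5, 6.5, 345°)

Enumerate (i+0.5, j+0.5, θ) over the 40 free cells and 16 admissible headings. For each, cast all 7 beams and compare to the given ranges.
  (2.5, 4.5, 330°): beam 1 = 1.5529 ≠ 1.0000 ✗
  (3.5, 7.5, 285°): beam 2 = 2.5882 ≠ 5.6940 ✗
  (2.5, 7.5, 165°): beam 2 = 0.5176 ≠ 5.6940 ✗
  (3.5, 1.5, 300°): beam 1 = 2.5882 ≠ 1.0000 ✗
  (1.5, 1.5, 165°): beam 1 = 6.3509 ≠ 1.0000 ✗
  …
  (2.5, 6.5, 345°): r_1=1.0000, r_2=5.6940, r_3=6.3509, r_4=4.6587, r_5=2.8868, r_6=1.5529, r_7=1.7321 — all match ✓
No second candidate reproduces the full scan.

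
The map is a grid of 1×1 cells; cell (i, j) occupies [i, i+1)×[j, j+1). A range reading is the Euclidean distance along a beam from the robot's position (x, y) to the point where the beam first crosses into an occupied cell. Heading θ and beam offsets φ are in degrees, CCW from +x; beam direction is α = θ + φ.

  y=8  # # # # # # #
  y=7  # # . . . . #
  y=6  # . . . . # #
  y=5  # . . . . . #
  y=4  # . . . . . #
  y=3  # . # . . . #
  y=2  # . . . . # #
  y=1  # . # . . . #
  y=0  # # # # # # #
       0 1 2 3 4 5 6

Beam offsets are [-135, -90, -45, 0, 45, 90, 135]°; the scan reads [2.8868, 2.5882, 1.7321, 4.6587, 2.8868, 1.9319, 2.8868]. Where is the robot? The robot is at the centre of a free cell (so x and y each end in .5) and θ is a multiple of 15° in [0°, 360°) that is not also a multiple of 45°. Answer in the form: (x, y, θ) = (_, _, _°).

(x, y, θ) = (3.5, 5.5, 285°)

The pose lattice has 30·16 = 480 candidates. Test each by forward raycasting.
  (4.5, 5.5, 300°): beam 1 = 3.6235 ≠ 2.8868 ✗
  (4.5, 3.5, 165°): beam 1 = 1.7321 ≠ 2.8868 ✗
  (4.5, 4.5, 345°): beam 1 = 1.7321 ≠ 2.8868 ✗
  (4.5, 1.5, 150°): beam 1 = 1.5529 ≠ 2.8868 ✗
  …
  (3.5, 5.5, 285°): r_1=2.8868, r_2=2.5882, r_3=1.7321, r_4=4.6587, r_5=2.8868, r_6=1.9319, r_7=2.8868 — all match ✓
Unique over the lattice → pose = (3.5, 5.5, 285°).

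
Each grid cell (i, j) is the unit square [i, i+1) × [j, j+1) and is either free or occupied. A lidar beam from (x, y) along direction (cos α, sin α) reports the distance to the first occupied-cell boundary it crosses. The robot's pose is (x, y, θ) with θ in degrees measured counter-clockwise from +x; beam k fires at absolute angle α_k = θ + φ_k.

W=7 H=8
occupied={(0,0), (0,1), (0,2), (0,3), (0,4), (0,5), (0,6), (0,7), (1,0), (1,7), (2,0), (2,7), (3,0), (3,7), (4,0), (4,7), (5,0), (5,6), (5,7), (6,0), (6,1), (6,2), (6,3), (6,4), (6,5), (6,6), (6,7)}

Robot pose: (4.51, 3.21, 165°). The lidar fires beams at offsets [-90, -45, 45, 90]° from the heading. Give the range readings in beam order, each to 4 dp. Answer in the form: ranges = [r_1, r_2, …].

beam 1: φ=-90°, α=75°
  dir = (cos 75°, sin 75°) = (0.2588, 0.9659); from cell (4,3)
  next x-line at t=1.8932, next y-line at t=0.8179; Δt_x=3.8637, Δt_y=1.0353
    y: enter (4,4) at t=0.8179
    y: enter (4,5) at t=1.8531
    x: enter (5,5) at t=1.8932
    y: enter (5,6) at t=2.8884 ← occupied
  → r_1 = 2.8884
beam 2: φ=-45°, α=120°
  dir = (cos 120°, sin 120°) = (-0.5000, 0.8660); from cell (4,3)
  next x-line at t=1.0200, next y-line at t=0.9122; Δt_x=2.0000, Δt_y=1.1547
    y: enter (4,4) at t=0.9122
    x: enter (3,4) at t=1.0200
    y: enter (3,5) at t=2.0669
    x: enter (2,5) at t=3.0200
    y: enter (2,6) at t=3.2216
    y: enter (2,7) at t=4.3763 ← occupied
  → r_2 = 4.3763
beam 3: φ=45°, α=210°
  dir = (cos 210°, sin 210°) = (-0.8660, -0.5000); from cell (4,3)
  next x-line at t=0.5889, next y-line at t=0.4200; Δt_x=1.1547, Δt_y=2.0000
    y: enter (4,2) at t=0.4200
    x: enter (3,2) at t=0.5889
    x: enter (2,2) at t=1.7436
    y: enter (2,1) at t=2.4200
    x: enter (1,1) at t=2.8983
    x: enter (0,1) at t=4.0530 ← occupied
  → r_3 = 4.0530
beam 4: φ=90°, α=255°
  dir = (cos 255°, sin 255°) = (-0.2588, -0.9659); from cell (4,3)
  next x-line at t=1.9705, next y-line at t=0.2174; Δt_x=3.8637, Δt_y=1.0353
    y: enter (4,2) at t=0.2174
    y: enter (4,1) at t=1.2527
    x: enter (3,1) at t=1.9705
    y: enter (3,0) at t=2.2880 ← occupied
  → r_4 = 2.2880

ranges = [2.8884, 4.3763, 4.0530, 2.2880]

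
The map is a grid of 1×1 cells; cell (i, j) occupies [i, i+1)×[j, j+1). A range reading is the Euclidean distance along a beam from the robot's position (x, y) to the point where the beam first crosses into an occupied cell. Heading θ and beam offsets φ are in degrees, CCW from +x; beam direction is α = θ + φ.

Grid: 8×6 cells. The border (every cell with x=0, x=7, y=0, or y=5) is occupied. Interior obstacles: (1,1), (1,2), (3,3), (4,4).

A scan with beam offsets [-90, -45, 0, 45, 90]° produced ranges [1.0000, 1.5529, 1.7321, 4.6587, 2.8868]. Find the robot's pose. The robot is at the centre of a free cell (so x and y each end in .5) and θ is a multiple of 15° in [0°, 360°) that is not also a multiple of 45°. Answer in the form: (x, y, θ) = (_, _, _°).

Enumerate (i+0.5, j+0.5, θ) over the 20 free cells and 16 admissible headings. For each, cast all 5 beams and compare to the given ranges.
  (6.5, 4.5, 240°): beam 3 = 4.0415 ≠ 1.7321 ✗
  (6.5, 2.5, 60°): beam 1 = 0.5774 ≠ 1.0000 ✗
  (3.5, 1.5, 210°): beam 1 = 4.0415 ≠ 1.0000 ✗
  …
  (6.5, 3.5, 150°): r_1=1.0000, r_2=1.5529, r_3=1.7321, r_4=4.6587, r_5=2.8868 — all match ✓
Only this pose fits every beam.

(x, y, θ) = (6.5, 3.5, 150°)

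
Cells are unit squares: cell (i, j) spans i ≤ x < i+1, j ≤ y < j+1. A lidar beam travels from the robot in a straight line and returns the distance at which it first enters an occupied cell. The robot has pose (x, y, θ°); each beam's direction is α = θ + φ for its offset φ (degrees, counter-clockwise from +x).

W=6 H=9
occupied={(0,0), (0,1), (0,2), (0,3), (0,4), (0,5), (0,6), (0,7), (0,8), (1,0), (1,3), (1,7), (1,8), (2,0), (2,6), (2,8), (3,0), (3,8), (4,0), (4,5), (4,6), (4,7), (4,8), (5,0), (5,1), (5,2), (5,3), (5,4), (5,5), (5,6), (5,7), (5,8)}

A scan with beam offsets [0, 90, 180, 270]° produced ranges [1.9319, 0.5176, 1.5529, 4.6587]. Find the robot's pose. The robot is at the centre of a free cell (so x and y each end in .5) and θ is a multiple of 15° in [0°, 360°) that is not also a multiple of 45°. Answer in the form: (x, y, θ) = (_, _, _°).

(x, y, θ) = (3.5, 1.5, 195°)

Candidates: 22 free-cell centres × 16 headings = 352 poses. Raycast each; keep the one whose scan matches to 4 dp.
  (3.5, 7.5, 75°): beam 1 = 0.5176 ≠ 1.9319 ✗
  (3.5, 5.5, 300°): beam 1 = 3.0000 ≠ 1.9319 ✗
  (3.5, 3.5, 120°): beam 1 = 2.8868 ≠ 1.9319 ✗
  (3.5, 2.5, 60°): beam 1 = 2.8868 ≠ 1.9319 ✗
  …
  (3.5, 1.5, 195°): r_1=1.9319, r_2=0.5176, r_3=1.5529, r_4=4.6587 — all match ✓
Only this pose fits every beam.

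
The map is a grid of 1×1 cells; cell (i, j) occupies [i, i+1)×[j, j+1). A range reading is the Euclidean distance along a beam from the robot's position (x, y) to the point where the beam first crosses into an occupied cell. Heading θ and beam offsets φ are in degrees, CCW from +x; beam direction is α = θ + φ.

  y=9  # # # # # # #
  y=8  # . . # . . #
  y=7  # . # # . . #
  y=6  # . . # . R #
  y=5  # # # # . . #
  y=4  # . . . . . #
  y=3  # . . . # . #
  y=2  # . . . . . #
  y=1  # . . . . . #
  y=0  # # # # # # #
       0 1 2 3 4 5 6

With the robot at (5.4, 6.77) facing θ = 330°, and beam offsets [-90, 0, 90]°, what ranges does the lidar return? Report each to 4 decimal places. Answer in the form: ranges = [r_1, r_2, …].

beam 1: φ=-90°, α=240°
  cosα=-0.5000 sinα=-0.8660 | (5,6) | tMaxX 0.8000 tMaxY 0.8891 | tΔX 2.0000 tΔY 1.1547
    t=0.8000 [x] (4,6)
    t=0.8891 [y] (4,5)
    t=2.0438 [y] (4,4)
    t=2.8000 [x] (3,4)
    t=3.1985 [y] (3,3)
    t=4.3532 [y] (3,2)
    t=4.8000 [x] (2,2)
    t=5.5079 [y] (2,1)
    t=6.6626 [y] (2,0) — stop
  → r_1 = 6.6626
beam 2: φ=0°, α=330°
  cosα=0.8660 sinα=-0.5000 | (5,6) | tMaxX 0.6928 tMaxY 1.5400 | tΔX 1.1547 tΔY 2.0000
    t=0.6928 [x] (6,6) — stop
  → r_2 = 0.6928
beam 3: φ=90°, α=60°
  cosα=0.5000 sinα=0.8660 | (5,6) | tMaxX 1.2000 tMaxY 0.2656 | tΔX 2.0000 tΔY 1.1547
    t=0.2656 [y] (5,7)
    t=1.2000 [x] (6,7) — stop
  → r_3 = 1.2000

ranges = [6.6626, 0.6928, 1.2000]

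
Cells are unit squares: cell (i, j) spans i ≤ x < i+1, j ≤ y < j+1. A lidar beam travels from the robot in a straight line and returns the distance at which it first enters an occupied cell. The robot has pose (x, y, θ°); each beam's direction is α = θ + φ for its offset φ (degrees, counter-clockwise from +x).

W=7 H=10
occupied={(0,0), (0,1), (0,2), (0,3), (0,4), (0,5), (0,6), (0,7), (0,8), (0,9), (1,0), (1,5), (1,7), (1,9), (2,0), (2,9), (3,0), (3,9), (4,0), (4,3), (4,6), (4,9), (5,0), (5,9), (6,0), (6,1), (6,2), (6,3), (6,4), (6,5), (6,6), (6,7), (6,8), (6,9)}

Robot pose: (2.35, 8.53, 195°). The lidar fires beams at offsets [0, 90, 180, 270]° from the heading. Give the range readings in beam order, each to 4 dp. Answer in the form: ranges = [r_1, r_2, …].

ranges = [1.3976, 7.7956, 1.8159, 0.4866]

beam 1: φ=0°, α=195°
  cosα=-0.9659 sinα=-0.2588 | (2,8) | tMaxX 0.3623 tMaxY 2.0478 | tΔX 1.0353 tΔY 3.8637
    t=0.3623 [x] (1,8)
    t=1.3976 [x] (0,8) — stop
  → r_1 = 1.3976
beam 2: φ=90°, α=285°
  cosα=0.2588 sinα=-0.9659 | (2,8) | tMaxX 2.5114 tMaxY 0.5487 | tΔX 3.8637 tΔY 1.0353
    t=0.5487 [y] (2,7)
    t=1.5840 [y] (2,6)
    t=2.5114 [x] (3,6)
    t=2.6192 [y] (3,5)
    t=3.6545 [y] (3,4)
    t=4.6898 [y] (3,3)
    t=5.7251 [y] (3,2)
    t=6.3751 [x] (4,2)
    t=6.7604 [y] (4,1)
    t=7.7956 [y] (4,0) — stop
  → r_2 = 7.7956
beam 3: φ=180°, α=15°
  cosα=0.9659 sinα=0.2588 | (2,8) | tMaxX 0.6729 tMaxY 1.8159 | tΔX 1.0353 tΔY 3.8637
    t=0.6729 [x] (3,8)
    t=1.7082 [x] (4,8)
    t=1.8159 [y] (4,9) — stop
  → r_3 = 1.8159
beam 4: φ=270°, α=105°
  cosα=-0.2588 sinα=0.9659 | (2,8) | tMaxX 1.3523 tMaxY 0.4866 | tΔX 3.8637 tΔY 1.0353
    t=0.4866 [y] (2,9) — stop
  → r_4 = 0.4866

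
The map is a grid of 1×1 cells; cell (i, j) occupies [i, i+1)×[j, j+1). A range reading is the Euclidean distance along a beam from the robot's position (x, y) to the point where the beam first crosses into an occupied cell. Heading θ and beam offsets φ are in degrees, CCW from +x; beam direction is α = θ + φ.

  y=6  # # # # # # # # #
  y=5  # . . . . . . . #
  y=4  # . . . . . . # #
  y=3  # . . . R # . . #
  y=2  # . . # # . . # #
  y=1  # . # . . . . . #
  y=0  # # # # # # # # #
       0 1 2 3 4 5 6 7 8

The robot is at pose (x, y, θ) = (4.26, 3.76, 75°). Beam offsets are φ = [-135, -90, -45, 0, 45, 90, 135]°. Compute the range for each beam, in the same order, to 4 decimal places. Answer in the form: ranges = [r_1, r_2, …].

beam 1: φ=-135°, α=300°
  dir = (cos 300°, sin 300°) = (0.5000, -0.8660); from cell (4,3)
  next x-line at t=1.4800, next y-line at t=0.8776; Δt_x=2.0000, Δt_y=1.1547
    y: enter (4,2) at t=0.8776 ← occupied
  → r_1 = 0.8776
beam 2: φ=-90°, α=345°
  dir = (cos 345°, sin 345°) = (0.9659, -0.2588); from cell (4,3)
  next x-line at t=0.7661, next y-line at t=2.9364; Δt_x=1.0353, Δt_y=3.8637
    x: enter (5,3) at t=0.7661 ← occupied
  → r_2 = 0.7661
beam 3: φ=-45°, α=30°
  dir = (cos 30°, sin 30°) = (0.8660, 0.5000); from cell (4,3)
  next x-line at t=0.8545, next y-line at t=0.4800; Δt_x=1.1547, Δt_y=2.0000
    y: enter (4,4) at t=0.4800
    x: enter (5,4) at t=0.8545
    x: enter (6,4) at t=2.0092
    y: enter (6,5) at t=2.4800
    x: enter (7,5) at t=3.1639
    x: enter (8,5) at t=4.3186 ← occupied
  → r_3 = 4.3186
beam 4: φ=0°, α=75°
  dir = (cos 75°, sin 75°) = (0.2588, 0.9659); from cell (4,3)
  next x-line at t=2.8591, next y-line at t=0.2485; Δt_x=3.8637, Δt_y=1.0353
    y: enter (4,4) at t=0.2485
    y: enter (4,5) at t=1.2837
    y: enter (4,6) at t=2.3190 ← occupied
  → r_4 = 2.3190
beam 5: φ=45°, α=120°
  dir = (cos 120°, sin 120°) = (-0.5000, 0.8660); from cell (4,3)
  next x-line at t=0.5200, next y-line at t=0.2771; Δt_x=2.0000, Δt_y=1.1547
    y: enter (4,4) at t=0.2771
    x: enter (3,4) at t=0.5200
    y: enter (3,5) at t=1.4318
    x: enter (2,5) at t=2.5200
    y: enter (2,6) at t=2.5865 ← occupied
  → r_5 = 2.5865
beam 6: φ=90°, α=165°
  dir = (cos 165°, sin 165°) = (-0.9659, 0.2588); from cell (4,3)
  next x-line at t=0.2692, next y-line at t=0.9273; Δt_x=1.0353, Δt_y=3.8637
    x: enter (3,3) at t=0.2692
    y: enter (3,4) at t=0.9273
    x: enter (2,4) at t=1.3044
    x: enter (1,4) at t=2.3397
    x: enter (0,4) at t=3.3750 ← occupied
  → r_6 = 3.3750
beam 7: φ=135°, α=210°
  dir = (cos 210°, sin 210°) = (-0.8660, -0.5000); from cell (4,3)
  next x-line at t=0.3002, next y-line at t=1.5200; Δt_x=1.1547, Δt_y=2.0000
    x: enter (3,3) at t=0.3002
    x: enter (2,3) at t=1.4549
    y: enter (2,2) at t=1.5200
    x: enter (1,2) at t=2.6096
    y: enter (1,1) at t=3.5200
    x: enter (0,1) at t=3.7643 ← occupied
  → r_7 = 3.7643

ranges = [0.8776, 0.7661, 4.3186, 2.3190, 2.5865, 3.3750, 3.7643]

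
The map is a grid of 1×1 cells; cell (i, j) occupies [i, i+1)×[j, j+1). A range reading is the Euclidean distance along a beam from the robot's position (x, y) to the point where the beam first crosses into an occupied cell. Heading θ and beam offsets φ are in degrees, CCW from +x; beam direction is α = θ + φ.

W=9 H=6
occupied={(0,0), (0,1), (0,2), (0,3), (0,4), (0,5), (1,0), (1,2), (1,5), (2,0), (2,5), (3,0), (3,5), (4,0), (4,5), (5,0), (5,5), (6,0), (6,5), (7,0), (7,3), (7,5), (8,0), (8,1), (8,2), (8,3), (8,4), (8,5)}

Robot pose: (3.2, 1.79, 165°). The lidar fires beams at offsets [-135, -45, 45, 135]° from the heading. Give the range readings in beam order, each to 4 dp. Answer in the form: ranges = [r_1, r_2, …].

beam 1: φ=-135°, α=30°
  cosα=0.8660 sinα=0.5000 | (3,1) | tMaxX 0.9238 tMaxY 0.4200 | tΔX 1.1547 tΔY 2.0000
    t=0.4200 [y] (3,2)
    t=0.9238 [x] (4,2)
    t=2.0785 [x] (5,2)
    t=2.4200 [y] (5,3)
    t=3.2332 [x] (6,3)
    t=4.3879 [x] (7,3) — stop
  → r_1 = 4.3879
beam 2: φ=-45°, α=120°
  cosα=-0.5000 sinα=0.8660 | (3,1) | tMaxX 0.4000 tMaxY 0.2425 | tΔX 2.0000 tΔY 1.1547
    t=0.2425 [y] (3,2)
    t=0.4000 [x] (2,2)
    t=1.3972 [y] (2,3)
    t=2.4000 [x] (1,3)
    t=2.5519 [y] (1,4)
    t=3.7066 [y] (1,5) — stop
  → r_2 = 3.7066
beam 3: φ=45°, α=210°
  cosα=-0.8660 sinα=-0.5000 | (3,1) | tMaxX 0.2309 tMaxY 1.5800 | tΔX 1.1547 tΔY 2.0000
    t=0.2309 [x] (2,1)
    t=1.3856 [x] (1,1)
    t=1.5800 [y] (1,0) — stop
  → r_3 = 1.5800
beam 4: φ=135°, α=300°
  cosα=0.5000 sinα=-0.8660 | (3,1) | tMaxX 1.6000 tMaxY 0.9122 | tΔX 2.0000 tΔY 1.1547
    t=0.9122 [y] (3,0) — stop
  → r_4 = 0.9122

ranges = [4.3879, 3.7066, 1.5800, 0.9122]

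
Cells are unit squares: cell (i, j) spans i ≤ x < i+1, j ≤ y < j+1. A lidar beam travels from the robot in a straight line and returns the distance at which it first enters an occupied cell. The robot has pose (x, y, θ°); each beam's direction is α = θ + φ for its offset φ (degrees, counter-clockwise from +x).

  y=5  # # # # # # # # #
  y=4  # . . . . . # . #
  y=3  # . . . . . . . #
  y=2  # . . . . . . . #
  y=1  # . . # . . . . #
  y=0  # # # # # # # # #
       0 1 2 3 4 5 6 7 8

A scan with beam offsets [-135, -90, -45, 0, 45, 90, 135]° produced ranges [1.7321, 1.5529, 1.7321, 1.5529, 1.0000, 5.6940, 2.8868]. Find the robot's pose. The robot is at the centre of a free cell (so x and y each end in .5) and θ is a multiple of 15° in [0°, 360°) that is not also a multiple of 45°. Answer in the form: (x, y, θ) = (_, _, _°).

The pose lattice has 26·16 = 416 candidates. Test each by forward raycasting.
  (1.5, 3.5, 165°): beam 1 = 3.0000 ≠ 1.7321 ✗
  (1.5, 3.5, 120°): beam 1 = 6.7293 ≠ 1.7321 ✗
  (6.5, 1.5, 255°): beam 1 = 4.0415 ≠ 1.7321 ✗
  …
  (2.5, 2.5, 285°): r_1=1.7321, r_2=1.5529, r_3=1.7321, r_4=1.5529, r_5=1.0000, r_6=5.6940, r_7=2.8868 — all match ✓
Only this pose fits every beam.

(x, y, θ) = (2.5, 2.5, 285°)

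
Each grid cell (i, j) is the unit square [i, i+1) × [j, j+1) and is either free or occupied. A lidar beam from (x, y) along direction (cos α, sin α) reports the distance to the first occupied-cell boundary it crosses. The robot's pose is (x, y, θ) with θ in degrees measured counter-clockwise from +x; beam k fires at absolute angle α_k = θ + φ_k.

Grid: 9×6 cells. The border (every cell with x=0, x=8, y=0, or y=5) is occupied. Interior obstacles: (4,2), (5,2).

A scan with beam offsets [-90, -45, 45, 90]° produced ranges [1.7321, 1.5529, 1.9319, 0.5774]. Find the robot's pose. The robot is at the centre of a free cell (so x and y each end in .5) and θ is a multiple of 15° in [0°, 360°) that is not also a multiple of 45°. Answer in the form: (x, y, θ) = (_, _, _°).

(x, y, θ) = (5.5, 4.5, 330°)

Enumerate (i+0.5, j+0.5, θ) over the 26 free cells and 16 admissible headings. For each, cast all 4 beams and compare to the given ranges.
  (4.5, 1.5, 120°): beam 1 = 1.0000 ≠ 1.7321 ✗
  (3.5, 4.5, 240°): beam 1 = 1.0000 ≠ 1.7321 ✗
  (1.5, 1.5, 210°): beam 1 = 1.0000 ≠ 1.7321 ✗
  (6.5, 1.5, 30°): beam 1 = 0.5774 ≠ 1.7321 ✗
  (2.5, 4.5, 60°): beam 1 = 3.0000 ≠ 1.7321 ✗
  …
  (5.5, 4.5, 330°): r_1=1.7321, r_2=1.5529, r_3=1.9319, r_4=0.5774 — all match ✓
Only this pose fits every beam.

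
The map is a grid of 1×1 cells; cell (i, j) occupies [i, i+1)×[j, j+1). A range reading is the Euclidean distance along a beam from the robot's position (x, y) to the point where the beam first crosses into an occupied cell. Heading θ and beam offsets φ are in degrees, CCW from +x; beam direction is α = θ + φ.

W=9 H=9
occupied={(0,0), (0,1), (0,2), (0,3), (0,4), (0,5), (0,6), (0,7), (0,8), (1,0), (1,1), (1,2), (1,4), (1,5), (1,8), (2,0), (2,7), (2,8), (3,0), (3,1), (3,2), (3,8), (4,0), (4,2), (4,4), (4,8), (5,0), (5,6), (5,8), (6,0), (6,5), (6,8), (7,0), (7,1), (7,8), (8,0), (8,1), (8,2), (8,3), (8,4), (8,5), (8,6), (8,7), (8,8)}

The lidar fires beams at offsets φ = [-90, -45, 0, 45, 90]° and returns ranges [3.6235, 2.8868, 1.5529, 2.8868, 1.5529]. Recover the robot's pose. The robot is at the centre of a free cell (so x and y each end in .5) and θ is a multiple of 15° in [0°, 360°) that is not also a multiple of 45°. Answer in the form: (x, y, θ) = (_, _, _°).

(x, y, θ) = (3.5, 4.5, 165°)

Candidates: 37 free-cell centres × 16 headings = 592 poses. Raycast each; keep the one whose scan matches to 4 dp.
  (3.5, 3.5, 105°): beam 1 = 4.6587 ≠ 3.6235 ✗
  (7.5, 6.5, 75°): beam 1 = 0.5176 ≠ 3.6235 ✗
  (3.5, 7.5, 285°): beam 1 = 0.5176 ≠ 3.6235 ✗
  …
  (3.5, 4.5, 165°): r_1=3.6235, r_2=2.8868, r_3=1.5529, r_4=2.8868, r_5=1.5529 — all match ✓
No second candidate reproduces the full scan.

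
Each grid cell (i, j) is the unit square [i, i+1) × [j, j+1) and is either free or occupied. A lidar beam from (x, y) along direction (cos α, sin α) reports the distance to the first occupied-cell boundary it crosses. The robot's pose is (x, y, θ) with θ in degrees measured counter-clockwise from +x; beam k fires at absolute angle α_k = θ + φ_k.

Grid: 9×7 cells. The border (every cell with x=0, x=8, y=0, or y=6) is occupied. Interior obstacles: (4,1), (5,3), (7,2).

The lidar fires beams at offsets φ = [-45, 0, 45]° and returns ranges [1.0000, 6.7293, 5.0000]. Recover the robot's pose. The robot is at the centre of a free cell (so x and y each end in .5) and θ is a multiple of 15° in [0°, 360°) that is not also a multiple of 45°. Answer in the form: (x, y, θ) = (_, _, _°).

(x, y, θ) = (7.5, 5.5, 195°)

Candidates: 32 free-cell centres × 16 headings = 512 poses. Raycast each; keep the one whose scan matches to 4 dp.
  (7.5, 4.5, 330°): beam 1 = 1.5529 ≠ 1.0000 ✗
  (7.5, 5.5, 285°): beam 1 = 5.0000 ≠ 1.0000 ✗
  (5.5, 5.5, 255°): beam 1 = 5.1962 ≠ 1.0000 ✗
  (5.5, 5.5, 300°): beam 1 = 1.5529 ≠ 1.0000 ✗
  (4.5, 2.5, 255°): beam 1 = 3.0000 ≠ 1.0000 ✗
  …
  (7.5, 5.5, 195°): r_1=1.0000, r_2=6.7293, r_3=5.0000 — all match ✓
Only this pose fits every beam.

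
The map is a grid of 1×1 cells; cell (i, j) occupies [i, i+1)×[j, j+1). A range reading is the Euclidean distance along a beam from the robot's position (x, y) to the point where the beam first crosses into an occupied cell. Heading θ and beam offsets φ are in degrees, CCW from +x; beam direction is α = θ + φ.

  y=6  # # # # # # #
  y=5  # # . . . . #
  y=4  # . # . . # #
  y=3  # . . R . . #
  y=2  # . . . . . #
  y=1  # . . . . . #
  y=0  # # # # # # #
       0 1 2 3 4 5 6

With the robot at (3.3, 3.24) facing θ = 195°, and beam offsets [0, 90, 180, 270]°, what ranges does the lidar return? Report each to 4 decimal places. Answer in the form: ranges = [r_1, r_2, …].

ranges = [2.3811, 2.3190, 2.7952, 1.1591]

beam 1: φ=0°, α=195°
  cosα=-0.9659 sinα=-0.2588 | (3,3) | tMaxX 0.3106 tMaxY 0.9273 | tΔX 1.0353 tΔY 3.8637
    t=0.3106 [x] (2,3)
    t=0.9273 [y] (2,2)
    t=1.3459 [x] (1,2)
    t=2.3811 [x] (0,2) — stop
  → r_1 = 2.3811
beam 2: φ=90°, α=285°
  cosα=0.2588 sinα=-0.9659 | (3,3) | tMaxX 2.7046 tMaxY 0.2485 | tΔX 3.8637 tΔY 1.0353
    t=0.2485 [y] (3,2)
    t=1.2837 [y] (3,1)
    t=2.3190 [y] (3,0) — stop
  → r_2 = 2.3190
beam 3: φ=180°, α=15°
  cosα=0.9659 sinα=0.2588 | (3,3) | tMaxX 0.7247 tMaxY 2.9364 | tΔX 1.0353 tΔY 3.8637
    t=0.7247 [x] (4,3)
    t=1.7600 [x] (5,3)
    t=2.7952 [x] (6,3) — stop
  → r_3 = 2.7952
beam 4: φ=270°, α=105°
  cosα=-0.2588 sinα=0.9659 | (3,3) | tMaxX 1.1591 tMaxY 0.7868 | tΔX 3.8637 tΔY 1.0353
    t=0.7868 [y] (3,4)
    t=1.1591 [x] (2,4) — stop
  → r_4 = 1.1591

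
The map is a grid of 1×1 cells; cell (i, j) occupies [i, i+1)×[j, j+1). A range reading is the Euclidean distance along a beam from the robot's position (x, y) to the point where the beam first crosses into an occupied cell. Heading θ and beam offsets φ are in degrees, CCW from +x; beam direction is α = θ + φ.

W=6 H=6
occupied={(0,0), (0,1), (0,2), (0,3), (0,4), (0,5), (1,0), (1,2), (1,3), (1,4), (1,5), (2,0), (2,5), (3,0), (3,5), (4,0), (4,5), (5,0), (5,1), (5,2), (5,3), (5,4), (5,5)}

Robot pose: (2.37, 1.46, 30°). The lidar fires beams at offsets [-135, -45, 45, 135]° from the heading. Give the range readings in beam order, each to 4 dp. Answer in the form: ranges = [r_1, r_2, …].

beam 1: φ=-135°, α=255°
  d=(-0.2588,-0.9659)  start (2,1)  tX=1.4296 tY=0.4762  stride 1/|dx|=3.8637 1/|dy|=1.0353
    cross y-line → (2,0), t=0.4762 (wall)
  → r_1 = 0.4762
beam 2: φ=-45°, α=345°
  d=(0.9659,-0.2588)  start (2,1)  tX=0.6522 tY=1.7773  stride 1/|dx|=1.0353 1/|dy|=3.8637
    cross x-line → (3,1), t=0.6522
    cross x-line → (4,1), t=1.6875
    cross y-line → (4,0), t=1.7773 (wall)
  → r_2 = 1.7773
beam 3: φ=45°, α=75°
  d=(0.2588,0.9659)  start (2,1)  tX=2.4341 tY=0.5590  stride 1/|dx|=3.8637 1/|dy|=1.0353
    cross y-line → (2,2), t=0.5590
    cross y-line → (2,3), t=1.5943
    cross x-line → (3,3), t=2.4341
    cross y-line → (3,4), t=2.6296
    cross y-line → (3,5), t=3.6649 (wall)
  → r_3 = 3.6649
beam 4: φ=135°, α=165°
  d=(-0.9659,0.2588)  start (2,1)  tX=0.3831 tY=2.0864  stride 1/|dx|=1.0353 1/|dy|=3.8637
    cross x-line → (1,1), t=0.3831
    cross x-line → (0,1), t=1.4183 (wall)
  → r_4 = 1.4183

ranges = [0.4762, 1.7773, 3.6649, 1.4183]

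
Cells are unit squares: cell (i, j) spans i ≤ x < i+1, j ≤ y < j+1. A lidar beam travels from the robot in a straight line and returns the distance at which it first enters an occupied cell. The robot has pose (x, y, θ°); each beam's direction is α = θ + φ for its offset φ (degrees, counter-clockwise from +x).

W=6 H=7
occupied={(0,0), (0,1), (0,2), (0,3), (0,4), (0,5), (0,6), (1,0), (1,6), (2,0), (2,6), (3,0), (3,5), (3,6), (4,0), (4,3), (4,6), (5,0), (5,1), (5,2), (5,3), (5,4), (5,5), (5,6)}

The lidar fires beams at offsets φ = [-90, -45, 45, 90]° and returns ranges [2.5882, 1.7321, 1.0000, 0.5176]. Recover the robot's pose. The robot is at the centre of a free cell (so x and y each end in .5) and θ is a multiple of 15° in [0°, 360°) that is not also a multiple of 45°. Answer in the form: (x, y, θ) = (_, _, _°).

(x, y, θ) = (1.5, 4.5, 75°)

Candidates: 18 free-cell centres × 16 headings = 288 poses. Raycast each; keep the one whose scan matches to 4 dp.
  (2.5, 2.5, 195°): beam 1 = 3.6235 ≠ 2.5882 ✗
  (3.5, 3.5, 15°): beam 2 = 0.5774 ≠ 1.7321 ✗
  (1.5, 3.5, 150°): beam 1 = 2.8868 ≠ 2.5882 ✗
  (1.5, 5.5, 120°): beam 1 = 1.0000 ≠ 2.5882 ✗
  …
  (1.5, 4.5, 75°): r_1=2.5882, r_2=1.7321, r_3=1.0000, r_4=0.5176 — all match ✓
Only this pose fits every beam.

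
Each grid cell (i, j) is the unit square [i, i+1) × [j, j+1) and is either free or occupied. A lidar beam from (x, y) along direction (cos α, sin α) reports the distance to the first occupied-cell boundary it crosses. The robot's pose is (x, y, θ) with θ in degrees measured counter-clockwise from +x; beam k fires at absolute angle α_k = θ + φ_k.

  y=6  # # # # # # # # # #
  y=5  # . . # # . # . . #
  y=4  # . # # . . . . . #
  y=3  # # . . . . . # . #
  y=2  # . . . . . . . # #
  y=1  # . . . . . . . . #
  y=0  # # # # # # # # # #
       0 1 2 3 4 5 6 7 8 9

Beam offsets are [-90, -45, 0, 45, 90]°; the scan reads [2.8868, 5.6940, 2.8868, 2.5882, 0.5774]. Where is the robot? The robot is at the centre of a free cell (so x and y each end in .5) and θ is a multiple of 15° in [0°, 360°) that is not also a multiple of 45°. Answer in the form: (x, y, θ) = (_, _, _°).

Candidates: 32 free-cell centres × 16 headings = 512 poses. Raycast each; keep the one whose scan matches to 4 dp.
  (8.5, 3.5, 210°): beam 2 = 0.5176 ≠ 5.6940 ✗
  (5.5, 5.5, 255°): beam 1 = 0.5176 ≠ 2.8868 ✗
  (2.5, 1.5, 285°): beam 1 = 1.5529 ≠ 2.8868 ✗
  (7.5, 1.5, 30°): beam 1 = 0.5774 ≠ 2.8868 ✗
  …
  (6.5, 3.5, 240°): r_1=2.8868, r_2=5.6940, r_3=2.8868, r_4=2.5882, r_5=0.5774 — all match ✓
Only this pose fits every beam.

(x, y, θ) = (6.5, 3.5, 240°)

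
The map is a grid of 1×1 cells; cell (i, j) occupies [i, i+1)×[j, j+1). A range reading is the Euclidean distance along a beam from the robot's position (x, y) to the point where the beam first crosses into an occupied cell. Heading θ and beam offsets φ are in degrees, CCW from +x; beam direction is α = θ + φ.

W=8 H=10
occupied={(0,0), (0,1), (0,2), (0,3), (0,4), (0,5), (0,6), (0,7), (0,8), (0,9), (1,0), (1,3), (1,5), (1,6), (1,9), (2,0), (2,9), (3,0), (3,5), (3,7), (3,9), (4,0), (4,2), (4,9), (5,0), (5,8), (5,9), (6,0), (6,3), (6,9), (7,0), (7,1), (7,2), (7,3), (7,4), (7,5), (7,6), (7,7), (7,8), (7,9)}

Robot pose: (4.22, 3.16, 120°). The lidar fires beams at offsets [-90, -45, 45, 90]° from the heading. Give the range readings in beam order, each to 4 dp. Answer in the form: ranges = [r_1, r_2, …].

ranges = [3.2101, 5.0107, 2.2983, 3.7181]

beam 1: φ=-90°, α=30°
  dir = (cos 30°, sin 30°) = (0.8660, 0.5000); from cell (4,3)
  next x-line at t=0.9007, next y-line at t=1.6800; Δt_x=1.1547, Δt_y=2.0000
    x: enter (5,3) at t=0.9007
    y: enter (5,4) at t=1.6800
    x: enter (6,4) at t=2.0554
    x: enter (7,4) at t=3.2101 ← occupied
  → r_1 = 3.2101
beam 2: φ=-45°, α=75°
  dir = (cos 75°, sin 75°) = (0.2588, 0.9659); from cell (4,3)
  next x-line at t=3.0137, next y-line at t=0.8696; Δt_x=3.8637, Δt_y=1.0353
    y: enter (4,4) at t=0.8696
    y: enter (4,5) at t=1.9049
    y: enter (4,6) at t=2.9402
    x: enter (5,6) at t=3.0137
    y: enter (5,7) at t=3.9755
    y: enter (5,8) at t=5.0107 ← occupied
  → r_2 = 5.0107
beam 3: φ=45°, α=165°
  dir = (cos 165°, sin 165°) = (-0.9659, 0.2588); from cell (4,3)
  next x-line at t=0.2278, next y-line at t=3.2455; Δt_x=1.0353, Δt_y=3.8637
    x: enter (3,3) at t=0.2278
    x: enter (2,3) at t=1.2630
    x: enter (1,3) at t=2.2983 ← occupied
  → r_3 = 2.2983
beam 4: φ=90°, α=210°
  dir = (cos 210°, sin 210°) = (-0.8660, -0.5000); from cell (4,3)
  next x-line at t=0.2540, next y-line at t=0.3200; Δt_x=1.1547, Δt_y=2.0000
    x: enter (3,3) at t=0.2540
    y: enter (3,2) at t=0.3200
    x: enter (2,2) at t=1.4087
    y: enter (2,1) at t=2.3200
    x: enter (1,1) at t=2.5634
    x: enter (0,1) at t=3.7181 ← occupied
  → r_4 = 3.7181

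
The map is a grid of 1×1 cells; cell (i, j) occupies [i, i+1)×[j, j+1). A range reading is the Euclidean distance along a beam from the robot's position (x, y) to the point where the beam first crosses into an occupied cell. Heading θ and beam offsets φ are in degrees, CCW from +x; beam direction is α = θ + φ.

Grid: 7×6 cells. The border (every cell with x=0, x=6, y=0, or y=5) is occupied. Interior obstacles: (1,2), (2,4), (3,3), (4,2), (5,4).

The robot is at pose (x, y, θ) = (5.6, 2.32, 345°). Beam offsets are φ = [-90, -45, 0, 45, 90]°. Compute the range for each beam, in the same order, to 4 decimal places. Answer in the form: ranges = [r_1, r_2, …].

beam 1: φ=-90°, α=255°
  d=(-0.2588,-0.9659)  start (5,2)  tX=2.3182 tY=0.3313  stride 1/|dx|=3.8637 1/|dy|=1.0353
    cross y-line → (5,1), t=0.3313
    cross y-line → (5,0), t=1.3666 (wall)
  → r_1 = 1.3666
beam 2: φ=-45°, α=300°
  d=(0.5000,-0.8660)  start (5,2)  tX=0.8000 tY=0.3695  stride 1/|dx|=2.0000 1/|dy|=1.1547
    cross y-line → (5,1), t=0.3695
    cross x-line → (6,1), t=0.8000 (wall)
  → r_2 = 0.8000
beam 3: φ=0°, α=345°
  d=(0.9659,-0.2588)  start (5,2)  tX=0.4141 tY=1.2364  stride 1/|dx|=1.0353 1/|dy|=3.8637
    cross x-line → (6,2), t=0.4141 (wall)
  → r_3 = 0.4141
beam 4: φ=45°, α=30°
  d=(0.8660,0.5000)  start (5,2)  tX=0.4619 tY=1.3600  stride 1/|dx|=1.1547 1/|dy|=2.0000
    cross x-line → (6,2), t=0.4619 (wall)
  → r_4 = 0.4619
beam 5: φ=90°, α=75°
  d=(0.2588,0.9659)  start (5,2)  tX=1.5455 tY=0.7040  stride 1/|dx|=3.8637 1/|dy|=1.0353
    cross y-line → (5,3), t=0.7040
    cross x-line → (6,3), t=1.5455 (wall)
  → r_5 = 1.5455

ranges = [1.3666, 0.8000, 0.4141, 0.4619, 1.5455]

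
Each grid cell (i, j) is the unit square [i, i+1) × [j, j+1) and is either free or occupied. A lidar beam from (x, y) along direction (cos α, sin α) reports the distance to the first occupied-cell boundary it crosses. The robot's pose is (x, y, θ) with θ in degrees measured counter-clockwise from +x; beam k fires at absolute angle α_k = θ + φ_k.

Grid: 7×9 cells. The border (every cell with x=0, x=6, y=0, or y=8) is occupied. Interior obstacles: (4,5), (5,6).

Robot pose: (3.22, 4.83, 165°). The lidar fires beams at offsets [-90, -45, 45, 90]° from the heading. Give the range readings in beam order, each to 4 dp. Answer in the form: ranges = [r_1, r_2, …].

beam 1: φ=-90°, α=75°
  cosα=0.2588 sinα=0.9659 | (3,4) | tMaxX 3.0137 tMaxY 0.1760 | tΔX 3.8637 tΔY 1.0353
    t=0.1760 [y] (3,5)
    t=1.2113 [y] (3,6)
    t=2.2465 [y] (3,7)
    t=3.0137 [x] (4,7)
    t=3.2818 [y] (4,8) — stop
  → r_1 = 3.2818
beam 2: φ=-45°, α=120°
  cosα=-0.5000 sinα=0.8660 | (3,4) | tMaxX 0.4400 tMaxY 0.1963 | tΔX 2.0000 tΔY 1.1547
    t=0.1963 [y] (3,5)
    t=0.4400 [x] (2,5)
    t=1.3510 [y] (2,6)
    t=2.4400 [x] (1,6)
    t=2.5057 [y] (1,7)
    t=3.6604 [y] (1,8) — stop
  → r_2 = 3.6604
beam 3: φ=45°, α=210°
  cosα=-0.8660 sinα=-0.5000 | (3,4) | tMaxX 0.2540 tMaxY 1.6600 | tΔX 1.1547 tΔY 2.0000
    t=0.2540 [x] (2,4)
    t=1.4087 [x] (1,4)
    t=1.6600 [y] (1,3)
    t=2.5634 [x] (0,3) — stop
  → r_3 = 2.5634
beam 4: φ=90°, α=255°
  cosα=-0.2588 sinα=-0.9659 | (3,4) | tMaxX 0.8500 tMaxY 0.8593 | tΔX 3.8637 tΔY 1.0353
    t=0.8500 [x] (2,4)
    t=0.8593 [y] (2,3)
    t=1.8946 [y] (2,2)
    t=2.9298 [y] (2,1)
    t=3.9651 [y] (2,0) — stop
  → r_4 = 3.9651

ranges = [3.2818, 3.6604, 2.5634, 3.9651]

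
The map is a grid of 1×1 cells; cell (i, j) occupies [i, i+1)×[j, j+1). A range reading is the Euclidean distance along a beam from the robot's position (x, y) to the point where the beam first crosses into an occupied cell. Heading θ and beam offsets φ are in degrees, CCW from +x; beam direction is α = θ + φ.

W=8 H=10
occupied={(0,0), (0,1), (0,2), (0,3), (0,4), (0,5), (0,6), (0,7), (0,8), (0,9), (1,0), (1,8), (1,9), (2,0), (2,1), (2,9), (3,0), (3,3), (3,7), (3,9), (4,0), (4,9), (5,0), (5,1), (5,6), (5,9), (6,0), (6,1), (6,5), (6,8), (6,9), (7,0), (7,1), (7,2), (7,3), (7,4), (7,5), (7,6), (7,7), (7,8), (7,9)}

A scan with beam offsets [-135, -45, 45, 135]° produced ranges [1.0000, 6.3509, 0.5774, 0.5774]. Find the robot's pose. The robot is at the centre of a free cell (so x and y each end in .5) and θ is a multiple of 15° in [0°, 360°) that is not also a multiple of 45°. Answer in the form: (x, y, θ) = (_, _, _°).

The pose lattice has 39·16 = 624 candidates. Test each by forward raycasting.
  (1.5, 5.5, 30°): beam 1 = 1.9319 ≠ 1.0000 ✗
  (1.5, 3.5, 60°): beam 1 = 1.9319 ≠ 1.0000 ✗
  (2.5, 4.5, 255°): beam 1 = 3.0000 ≠ 1.0000 ✗
  …
  (1.5, 7.5, 15°): r_1=1.0000, r_2=6.3509, r_3=0.5774, r_4=0.5774 — all match ✓
Unique over the lattice → pose = (1.5, 7.5, 15°).

(x, y, θ) = (1.5, 7.5, 15°)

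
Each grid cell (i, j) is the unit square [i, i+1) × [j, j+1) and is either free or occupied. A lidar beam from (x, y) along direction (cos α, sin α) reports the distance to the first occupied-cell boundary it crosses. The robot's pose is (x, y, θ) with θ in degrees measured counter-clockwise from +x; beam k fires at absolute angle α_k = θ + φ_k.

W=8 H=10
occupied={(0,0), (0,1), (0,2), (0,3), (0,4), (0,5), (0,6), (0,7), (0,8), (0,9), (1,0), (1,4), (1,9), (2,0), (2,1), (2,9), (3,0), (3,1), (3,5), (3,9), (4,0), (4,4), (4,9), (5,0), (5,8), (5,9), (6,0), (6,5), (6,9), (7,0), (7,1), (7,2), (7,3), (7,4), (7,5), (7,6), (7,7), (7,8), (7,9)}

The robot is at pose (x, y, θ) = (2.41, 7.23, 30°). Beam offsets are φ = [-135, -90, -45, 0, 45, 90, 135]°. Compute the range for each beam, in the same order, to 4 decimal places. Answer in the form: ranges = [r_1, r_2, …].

ranges = [2.3087, 1.4203, 4.7519, 2.9907, 1.8324, 2.0438, 1.4597]

beam 1: φ=-135°, α=255°
  cosα=-0.2588 sinα=-0.9659 | (2,7) | tMaxX 1.5841 tMaxY 0.2381 | tΔX 3.8637 tΔY 1.0353
    t=0.2381 [y] (2,6)
    t=1.2734 [y] (2,5)
    t=1.5841 [x] (1,5)
    t=2.3087 [y] (1,4) — stop
  → r_1 = 2.3087
beam 2: φ=-90°, α=300°
  cosα=0.5000 sinα=-0.8660 | (2,7) | tMaxX 1.1800 tMaxY 0.2656 | tΔX 2.0000 tΔY 1.1547
    t=0.2656 [y] (2,6)
    t=1.1800 [x] (3,6)
    t=1.4203 [y] (3,5) — stop
  → r_2 = 1.4203
beam 3: φ=-45°, α=345°
  cosα=0.9659 sinα=-0.2588 | (2,7) | tMaxX 0.6108 tMaxY 0.8887 | tΔX 1.0353 tΔY 3.8637
    t=0.6108 [x] (3,7)
    t=0.8887 [y] (3,6)
    t=1.6461 [x] (4,6)
    t=2.6814 [x] (5,6)
    t=3.7166 [x] (6,6)
    t=4.7519 [x] (7,6) — stop
  → r_3 = 4.7519
beam 4: φ=0°, α=30°
  cosα=0.8660 sinα=0.5000 | (2,7) | tMaxX 0.6813 tMaxY 1.5400 | tΔX 1.1547 tΔY 2.0000
    t=0.6813 [x] (3,7)
    t=1.5400 [y] (3,8)
    t=1.8360 [x] (4,8)
    t=2.9907 [x] (5,8) — stop
  → r_4 = 2.9907
beam 5: φ=45°, α=75°
  cosα=0.2588 sinα=0.9659 | (2,7) | tMaxX 2.2796 tMaxY 0.7972 | tΔX 3.8637 tΔY 1.0353
    t=0.7972 [y] (2,8)
    t=1.8324 [y] (2,9) — stop
  → r_5 = 1.8324
beam 6: φ=90°, α=120°
  cosα=-0.5000 sinα=0.8660 | (2,7) | tMaxX 0.8200 tMaxY 0.8891 | tΔX 2.0000 tΔY 1.1547
    t=0.8200 [x] (1,7)
    t=0.8891 [y] (1,8)
    t=2.0438 [y] (1,9) — stop
  → r_6 = 2.0438
beam 7: φ=135°, α=165°
  cosα=-0.9659 sinα=0.2588 | (2,7) | tMaxX 0.4245 tMaxY 2.9751 | tΔX 1.0353 tΔY 3.8637
    t=0.4245 [x] (1,7)
    t=1.4597 [x] (0,7) — stop
  → r_7 = 1.4597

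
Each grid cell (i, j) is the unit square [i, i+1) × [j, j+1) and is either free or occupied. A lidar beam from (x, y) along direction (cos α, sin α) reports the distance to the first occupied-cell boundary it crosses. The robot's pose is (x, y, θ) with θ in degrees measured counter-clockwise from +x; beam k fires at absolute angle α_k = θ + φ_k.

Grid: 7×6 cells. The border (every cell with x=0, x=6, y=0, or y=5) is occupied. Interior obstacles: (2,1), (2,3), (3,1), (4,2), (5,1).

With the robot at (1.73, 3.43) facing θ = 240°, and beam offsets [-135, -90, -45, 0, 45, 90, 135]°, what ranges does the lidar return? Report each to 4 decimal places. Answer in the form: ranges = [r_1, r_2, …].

ranges = [1.6254, 0.8429, 0.7558, 1.4600, 1.4804, 0.3118, 0.2795]

beam 1: φ=-135°, α=105°
  cosα=-0.2588 sinα=0.9659 | (1,3) | tMaxX 2.8205 tMaxY 0.5901 | tΔX 3.8637 tΔY 1.0353
    t=0.5901 [y] (1,4)
    t=1.6254 [y] (1,5) — stop
  → r_1 = 1.6254
beam 2: φ=-90°, α=150°
  cosα=-0.8660 sinα=0.5000 | (1,3) | tMaxX 0.8429 tMaxY 1.1400 | tΔX 1.1547 tΔY 2.0000
    t=0.8429 [x] (0,3) — stop
  → r_2 = 0.8429
beam 3: φ=-45°, α=195°
  cosα=-0.9659 sinα=-0.2588 | (1,3) | tMaxX 0.7558 tMaxY 1.6614 | tΔX 1.0353 tΔY 3.8637
    t=0.7558 [x] (0,3) — stop
  → r_3 = 0.7558
beam 4: φ=0°, α=240°
  cosα=-0.5000 sinα=-0.8660 | (1,3) | tMaxX 1.4600 tMaxY 0.4965 | tΔX 2.0000 tΔY 1.1547
    t=0.4965 [y] (1,2)
    t=1.4600 [x] (0,2) — stop
  → r_4 = 1.4600
beam 5: φ=45°, α=285°
  cosα=0.2588 sinα=-0.9659 | (1,3) | tMaxX 1.0432 tMaxY 0.4452 | tΔX 3.8637 tΔY 1.0353
    t=0.4452 [y] (1,2)
    t=1.0432 [x] (2,2)
    t=1.4804 [y] (2,1) — stop
  → r_5 = 1.4804
beam 6: φ=90°, α=330°
  cosα=0.8660 sinα=-0.5000 | (1,3) | tMaxX 0.3118 tMaxY 0.8600 | tΔX 1.1547 tΔY 2.0000
    t=0.3118 [x] (2,3) — stop
  → r_6 = 0.3118
beam 7: φ=135°, α=15°
  cosα=0.9659 sinα=0.2588 | (1,3) | tMaxX 0.2795 tMaxY 2.2023 | tΔX 1.0353 tΔY 3.8637
    t=0.2795 [x] (2,3) — stop
  → r_7 = 0.2795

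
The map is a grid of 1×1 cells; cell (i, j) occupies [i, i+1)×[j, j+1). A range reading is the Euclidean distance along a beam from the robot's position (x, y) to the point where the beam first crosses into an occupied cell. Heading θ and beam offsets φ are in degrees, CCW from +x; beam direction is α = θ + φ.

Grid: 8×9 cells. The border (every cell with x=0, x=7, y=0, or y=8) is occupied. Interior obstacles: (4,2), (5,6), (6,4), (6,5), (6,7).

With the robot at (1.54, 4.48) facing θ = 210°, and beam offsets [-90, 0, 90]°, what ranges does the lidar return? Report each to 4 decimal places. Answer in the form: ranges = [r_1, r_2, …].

beam 1: φ=-90°, α=120°
  d=(-0.5000,0.8660)  start (1,4)  tX=1.0800 tY=0.6004  stride 1/|dx|=2.0000 1/|dy|=1.1547
    cross y-line → (1,5), t=0.6004
    cross x-line → (0,5), t=1.0800 (wall)
  → r_1 = 1.0800
beam 2: φ=0°, α=210°
  d=(-0.8660,-0.5000)  start (1,4)  tX=0.6235 tY=0.9600  stride 1/|dx|=1.1547 1/|dy|=2.0000
    cross x-line → (0,4), t=0.6235 (wall)
  → r_2 = 0.6235
beam 3: φ=90°, α=300°
  d=(0.5000,-0.8660)  start (1,4)  tX=0.9200 tY=0.5543  stride 1/|dx|=2.0000 1/|dy|=1.1547
    cross y-line → (1,3), t=0.5543
    cross x-line → (2,3), t=0.9200
    cross y-line → (2,2), t=1.7090
    cross y-line → (2,1), t=2.8637
    cross x-line → (3,1), t=2.9200
    cross y-line → (3,0), t=4.0184 (wall)
  → r_3 = 4.0184

ranges = [1.0800, 0.6235, 4.0184]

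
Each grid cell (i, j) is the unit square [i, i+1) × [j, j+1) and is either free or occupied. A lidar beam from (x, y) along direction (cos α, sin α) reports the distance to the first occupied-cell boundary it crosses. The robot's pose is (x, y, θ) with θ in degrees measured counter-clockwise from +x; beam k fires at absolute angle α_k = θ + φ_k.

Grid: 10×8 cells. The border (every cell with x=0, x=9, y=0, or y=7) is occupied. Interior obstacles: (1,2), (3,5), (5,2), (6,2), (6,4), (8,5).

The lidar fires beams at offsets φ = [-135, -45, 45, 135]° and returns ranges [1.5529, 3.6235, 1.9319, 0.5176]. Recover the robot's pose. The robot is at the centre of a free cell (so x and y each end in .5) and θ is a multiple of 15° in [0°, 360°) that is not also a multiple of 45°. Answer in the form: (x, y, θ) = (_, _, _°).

(x, y, θ) = (7.5, 1.5, 120°)

Enumerate (i+0.5, j+0.5, θ) over the 42 free cells and 16 admissible headings. For each, cast all 4 beams and compare to the given ranges.
  (8.5, 3.5, 75°): beam 1 = 1.0000 ≠ 1.5529 ✗
  (4.5, 2.5, 15°): beam 1 = 1.7321 ≠ 1.5529 ✗
  (8.5, 4.5, 105°): beam 1 = 0.5774 ≠ 1.5529 ✗
  (7.5, 4.5, 210°): beam 1 = 2.5882 ≠ 1.5529 ✗
  …
  (7.5, 1.5, 120°): r_1=1.5529, r_2=3.6235, r_3=1.9319, r_4=0.5176 — all match ✓
No second candidate reproduces the full scan.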